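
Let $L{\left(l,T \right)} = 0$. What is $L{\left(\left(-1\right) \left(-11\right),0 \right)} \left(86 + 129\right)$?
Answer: $0$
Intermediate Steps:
$L{\left(\left(-1\right) \left(-11\right),0 \right)} \left(86 + 129\right) = 0 \left(86 + 129\right) = 0 \cdot 215 = 0$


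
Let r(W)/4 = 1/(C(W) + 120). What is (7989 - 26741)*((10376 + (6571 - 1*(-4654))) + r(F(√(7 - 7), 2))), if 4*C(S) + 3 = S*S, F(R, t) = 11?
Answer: -121113673664/299 ≈ -4.0506e+8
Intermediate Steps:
C(S) = -¾ + S²/4 (C(S) = -¾ + (S*S)/4 = -¾ + S²/4)
r(W) = 4/(477/4 + W²/4) (r(W) = 4/((-¾ + W²/4) + 120) = 4/(477/4 + W²/4))
(7989 - 26741)*((10376 + (6571 - 1*(-4654))) + r(F(√(7 - 7), 2))) = (7989 - 26741)*((10376 + (6571 - 1*(-4654))) + 16/(477 + 11²)) = -18752*((10376 + (6571 + 4654)) + 16/(477 + 121)) = -18752*((10376 + 11225) + 16/598) = -18752*(21601 + 16*(1/598)) = -18752*(21601 + 8/299) = -18752*6458707/299 = -121113673664/299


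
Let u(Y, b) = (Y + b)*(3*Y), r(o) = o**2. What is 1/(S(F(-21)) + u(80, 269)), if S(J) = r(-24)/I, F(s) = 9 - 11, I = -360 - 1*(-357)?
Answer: 1/83568 ≈ 1.1966e-5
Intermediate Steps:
I = -3 (I = -360 + 357 = -3)
u(Y, b) = 3*Y*(Y + b)
F(s) = -2
S(J) = -192 (S(J) = (-24)**2/(-3) = 576*(-1/3) = -192)
1/(S(F(-21)) + u(80, 269)) = 1/(-192 + 3*80*(80 + 269)) = 1/(-192 + 3*80*349) = 1/(-192 + 83760) = 1/83568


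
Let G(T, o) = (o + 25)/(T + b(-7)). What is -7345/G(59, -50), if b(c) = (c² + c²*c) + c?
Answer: -355498/5 ≈ -71100.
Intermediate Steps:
b(c) = c + c² + c³ (b(c) = (c² + c³) + c = c + c² + c³)
G(T, o) = (25 + o)/(-301 + T) (G(T, o) = (o + 25)/(T - 7*(1 - 7 + (-7)²)) = (25 + o)/(T - 7*(1 - 7 + 49)) = (25 + o)/(T - 7*43) = (25 + o)/(T - 301) = (25 + o)/(-301 + T))
-7345/G(59, -50) = -7345*(-301 + 59)/(25 - 50) = -7345/(-25/(-242)) = -7345/((-1/242*(-25))) = -7345/25/242 = -7345*242/25 = -355498/5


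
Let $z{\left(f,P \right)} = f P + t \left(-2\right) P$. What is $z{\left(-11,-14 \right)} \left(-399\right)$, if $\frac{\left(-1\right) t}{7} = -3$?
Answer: $-296058$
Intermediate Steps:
$t = 21$ ($t = \left(-7\right) \left(-3\right) = 21$)
$z{\left(f,P \right)} = - 42 P + P f$ ($z{\left(f,P \right)} = f P + 21 \left(-2\right) P = P f - 42 P = - 42 P + P f$)
$z{\left(-11,-14 \right)} \left(-399\right) = - 14 \left(-42 - 11\right) \left(-399\right) = \left(-14\right) \left(-53\right) \left(-399\right) = 742 \left(-399\right) = -296058$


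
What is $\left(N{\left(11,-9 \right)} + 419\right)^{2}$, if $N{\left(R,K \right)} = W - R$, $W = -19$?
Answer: $151321$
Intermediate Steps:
$N{\left(R,K \right)} = -19 - R$
$\left(N{\left(11,-9 \right)} + 419\right)^{2} = \left(\left(-19 - 11\right) + 419\right)^{2} = \left(-30 + 419\right)^{2} = 389^{2} = 151321$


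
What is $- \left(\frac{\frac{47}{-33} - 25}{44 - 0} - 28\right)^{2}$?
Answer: $- \frac{107785924}{131769} \approx -817.99$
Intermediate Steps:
$- \left(\frac{\frac{47}{-33} - 25}{44 - 0} - 28\right)^{2} = - \left(\frac{47 \left(- \frac{1}{33}\right) - 25}{44 + \left(-4 + 4\right)} - 28\right)^{2} = - \left(\frac{- \frac{47}{33} - 25}{44 + 0} - 28\right)^{2} = - \left(- \frac{872}{33 \cdot 44} - 28\right)^{2} = - \left(\left(- \frac{872}{33}\right) \frac{1}{44} - 28\right)^{2} = - \left(- \frac{218}{363} - 28\right)^{2} = - \left(- \frac{10382}{363}\right)^{2} = \left(-1\right) \frac{107785924}{131769} = - \frac{107785924}{131769}$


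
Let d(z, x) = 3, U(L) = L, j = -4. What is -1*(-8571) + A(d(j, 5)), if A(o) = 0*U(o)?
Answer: 8571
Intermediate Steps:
A(o) = 0 (A(o) = 0*o = 0)
-1*(-8571) + A(d(j, 5)) = -1*(-8571) + 0 = 8571 + 0 = 8571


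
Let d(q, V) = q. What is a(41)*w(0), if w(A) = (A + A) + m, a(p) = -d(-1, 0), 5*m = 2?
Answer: ⅖ ≈ 0.40000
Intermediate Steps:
m = ⅖ (m = (⅕)*2 = ⅖ ≈ 0.40000)
a(p) = 1 (a(p) = -1*(-1) = 1)
w(A) = ⅖ + 2*A (w(A) = (A + A) + ⅖ = 2*A + ⅖ = ⅖ + 2*A)
a(41)*w(0) = 1*(⅖ + 2*0) = 1*(⅖ + 0) = 1*(⅖) = ⅖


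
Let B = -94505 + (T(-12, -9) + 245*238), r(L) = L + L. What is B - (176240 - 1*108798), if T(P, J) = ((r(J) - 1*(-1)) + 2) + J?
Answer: -103661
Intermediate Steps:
r(L) = 2*L
T(P, J) = 3 + 3*J (T(P, J) = ((2*J - 1*(-1)) + 2) + J = ((2*J + 1) + 2) + J = ((1 + 2*J) + 2) + J = (3 + 2*J) + J = 3 + 3*J)
B = -36219 (B = -94505 + ((3 + 3*(-9)) + 245*238) = -94505 + ((3 - 27) + 58310) = -94505 + (-24 + 58310) = -94505 + 58286 = -36219)
B - (176240 - 1*108798) = -36219 - (176240 - 1*108798) = -36219 - (176240 - 108798) = -36219 - 1*67442 = -36219 - 67442 = -103661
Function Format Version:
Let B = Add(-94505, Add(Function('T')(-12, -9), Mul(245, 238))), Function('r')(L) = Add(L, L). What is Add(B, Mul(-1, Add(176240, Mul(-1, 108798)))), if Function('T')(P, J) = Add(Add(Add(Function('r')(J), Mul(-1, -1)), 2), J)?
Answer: -103661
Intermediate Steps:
Function('r')(L) = Mul(2, L)
Function('T')(P, J) = Add(3, Mul(3, J)) (Function('T')(P, J) = Add(Add(Add(Mul(2, J), Mul(-1, -1)), 2), J) = Add(Add(Add(Mul(2, J), 1), 2), J) = Add(Add(Add(1, Mul(2, J)), 2), J) = Add(Add(3, Mul(2, J)), J) = Add(3, Mul(3, J)))
B = -36219 (B = Add(-94505, Add(Add(3, Mul(3, -9)), Mul(245, 238))) = Add(-94505, Add(Add(3, -27), 58310)) = Add(-94505, Add(-24, 58310)) = Add(-94505, 58286) = -36219)
Add(B, Mul(-1, Add(176240, Mul(-1, 108798)))) = Add(-36219, Mul(-1, Add(176240, Mul(-1, 108798)))) = Add(-36219, Mul(-1, Add(176240, -108798))) = Add(-36219, Mul(-1, 67442)) = Add(-36219, -67442) = -103661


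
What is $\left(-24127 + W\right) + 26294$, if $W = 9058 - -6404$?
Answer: $17629$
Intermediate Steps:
$W = 15462$ ($W = 9058 + 6404 = 15462$)
$\left(-24127 + W\right) + 26294 = \left(-24127 + 15462\right) + 26294 = -8665 + 26294 = 17629$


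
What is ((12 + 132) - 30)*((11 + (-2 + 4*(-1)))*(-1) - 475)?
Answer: -54720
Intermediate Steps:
((12 + 132) - 30)*((11 + (-2 + 4*(-1)))*(-1) - 475) = (144 - 30)*((11 + (-2 - 4))*(-1) - 475) = 114*((11 - 6)*(-1) - 475) = 114*(5*(-1) - 475) = 114*(-5 - 475) = 114*(-480) = -54720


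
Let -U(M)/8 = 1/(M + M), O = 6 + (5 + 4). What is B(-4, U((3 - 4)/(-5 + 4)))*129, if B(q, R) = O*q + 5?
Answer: -7095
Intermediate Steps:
O = 15 (O = 6 + 9 = 15)
U(M) = -4/M (U(M) = -8/(M + M) = -8*1/(2*M) = -4/M)
B(q, R) = 5 + 15*q (B(q, R) = 15*q + 5 = 5 + 15*q)
B(-4, U((3 - 4)/(-5 + 4)))*129 = (5 + 15*(-4))*129 = (5 - 60)*129 = -55*129 = -7095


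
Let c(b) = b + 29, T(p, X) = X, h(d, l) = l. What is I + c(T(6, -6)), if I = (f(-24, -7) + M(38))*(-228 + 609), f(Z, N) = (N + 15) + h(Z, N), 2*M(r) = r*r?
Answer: 275486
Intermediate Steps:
M(r) = r²/2 (M(r) = (r*r)/2 = r²/2)
f(Z, N) = 15 + 2*N (f(Z, N) = (N + 15) + N = (15 + N) + N = 15 + 2*N)
c(b) = 29 + b
I = 275463 (I = ((15 + 2*(-7)) + (½)*38²)*(-228 + 609) = ((15 - 14) + (½)*1444)*381 = (1 + 722)*381 = 723*381 = 275463)
I + c(T(6, -6)) = 275463 + (29 - 6) = 275463 + 23 = 275486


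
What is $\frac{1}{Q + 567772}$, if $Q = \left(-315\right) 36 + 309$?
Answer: $\frac{1}{556741} \approx 1.7962 \cdot 10^{-6}$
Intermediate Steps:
$Q = -11031$ ($Q = -11340 + 309 = -11031$)
$\frac{1}{Q + 567772} = \frac{1}{-11031 + 567772} = \frac{1}{556741}$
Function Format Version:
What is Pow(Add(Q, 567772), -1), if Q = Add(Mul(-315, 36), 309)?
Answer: Rational(1, 556741) ≈ 1.7962e-6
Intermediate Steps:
Q = -11031 (Q = Add(-11340, 309) = -11031)
Pow(Add(Q, 567772), -1) = Pow(Add(-11031, 567772), -1) = Pow(556741, -1) = Rational(1, 556741)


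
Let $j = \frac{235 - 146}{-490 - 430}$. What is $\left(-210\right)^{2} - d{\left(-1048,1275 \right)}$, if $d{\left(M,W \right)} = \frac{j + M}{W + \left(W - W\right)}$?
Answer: $\frac{51730264249}{1173000} \approx 44101.0$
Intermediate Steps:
$j = - \frac{89}{920}$ ($j = \frac{89}{-920} = 89 \left(- \frac{1}{920}\right) = - \frac{89}{920} \approx -0.096739$)
$d{\left(M,W \right)} = \frac{- \frac{89}{920} + M}{W}$ ($d{\left(M,W \right)} = \frac{- \frac{89}{920} + M}{W + \left(W - W\right)} = \frac{- \frac{89}{920} + M}{W + 0} = \frac{- \frac{89}{920} + M}{W}$)
$\left(-210\right)^{2} - d{\left(-1048,1275 \right)} = \left(-210\right)^{2} - \frac{- \frac{89}{920} - 1048}{1275} = 44100 - \frac{1}{1275} \left(- \frac{964249}{920}\right) = 44100 - - \frac{964249}{1173000} = 44100 + \frac{964249}{1173000} = \frac{51730264249}{1173000}$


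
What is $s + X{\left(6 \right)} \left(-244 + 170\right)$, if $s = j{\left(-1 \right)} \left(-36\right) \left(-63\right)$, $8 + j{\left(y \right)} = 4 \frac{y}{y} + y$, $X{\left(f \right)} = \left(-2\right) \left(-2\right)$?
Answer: $-11636$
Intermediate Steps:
$X{\left(f \right)} = 4$
$j{\left(y \right)} = -4 + y$ ($j{\left(y \right)} = -8 + \left(4 \frac{y}{y} + y\right) = -8 + \left(4 \cdot 1 + y\right) = -8 + \left(4 + y\right) = -4 + y$)
$s = -11340$ ($s = \left(-4 - 1\right) \left(-36\right) \left(-63\right) = \left(-5\right) \left(-36\right) \left(-63\right) = 180 \left(-63\right) = -11340$)
$s + X{\left(6 \right)} \left(-244 + 170\right) = -11340 + 4 \left(-244 + 170\right) = -11340 + 4 \left(-74\right) = -11340 - 296 = -11636$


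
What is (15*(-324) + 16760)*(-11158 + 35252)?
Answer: 286718600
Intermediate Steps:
(15*(-324) + 16760)*(-11158 + 35252) = (-4860 + 16760)*24094 = 11900*24094 = 286718600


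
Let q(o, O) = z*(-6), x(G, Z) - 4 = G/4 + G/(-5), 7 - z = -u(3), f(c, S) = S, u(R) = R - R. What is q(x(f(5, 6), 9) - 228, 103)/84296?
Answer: -21/42148 ≈ -0.00049824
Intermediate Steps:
u(R) = 0
z = 7 (z = 7 - (-1)*0 = 7 - 1*0 = 7 + 0 = 7)
x(G, Z) = 4 + G/20 (x(G, Z) = 4 + (G/4 + G/(-5)) = 4 + (G*(1/4) + G*(-1/5)) = 4 + (G/4 - G/5) = 4 + G/20)
q(o, O) = -42 (q(o, O) = 7*(-6) = -42)
q(x(f(5, 6), 9) - 228, 103)/84296 = -42/84296 = -42*1/84296 = -21/42148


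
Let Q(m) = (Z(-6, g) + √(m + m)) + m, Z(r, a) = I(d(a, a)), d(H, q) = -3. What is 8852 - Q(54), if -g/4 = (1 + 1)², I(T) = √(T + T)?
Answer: 8798 - 6*√3 - I*√6 ≈ 8787.6 - 2.4495*I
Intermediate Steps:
I(T) = √2*√T (I(T) = √(2*T) = √2*√T)
g = -16 (g = -4*(1 + 1)² = -4*2² = -4*4 = -16)
Z(r, a) = I*√6 (Z(r, a) = √2*√(-3) = √2*(I*√3) = I*√6)
Q(m) = m + I*√6 + √2*√m (Q(m) = (I*√6 + √(m + m)) + m = (I*√6 + √(2*m)) + m = (I*√6 + √2*√m) + m = m + I*√6 + √2*√m)
8852 - Q(54) = 8852 - (54 + I*√6 + √2*√54) = 8852 - (54 + I*√6 + √2*(3*√6)) = 8852 - (54 + I*√6 + 6*√3) = 8852 - (54 + 6*√3 + I*√6) = 8852 + (-54 - 6*√3 - I*√6) = 8798 - 6*√3 - I*√6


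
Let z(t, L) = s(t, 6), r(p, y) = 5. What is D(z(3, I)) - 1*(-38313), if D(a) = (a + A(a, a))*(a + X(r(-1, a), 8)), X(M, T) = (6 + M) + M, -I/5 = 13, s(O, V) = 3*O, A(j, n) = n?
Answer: 38763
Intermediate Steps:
I = -65 (I = -5*13 = -65)
X(M, T) = 6 + 2*M
z(t, L) = 3*t
D(a) = 2*a*(16 + a) (D(a) = (a + a)*(a + (6 + 2*5)) = (2*a)*(a + (6 + 10)) = (2*a)*(a + 16) = (2*a)*(16 + a) = 2*a*(16 + a))
D(z(3, I)) - 1*(-38313) = 2*(3*3)*(16 + 3*3) - 1*(-38313) = 2*9*(16 + 9) + 38313 = 2*9*25 + 38313 = 450 + 38313 = 38763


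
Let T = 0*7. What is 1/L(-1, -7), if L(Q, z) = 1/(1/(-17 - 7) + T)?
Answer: -1/24 ≈ -0.041667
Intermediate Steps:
T = 0
L(Q, z) = -24 (L(Q, z) = 1/(1/(-17 - 7) + 0) = 1/(1/(-24) + 0) = 1/(-1/24 + 0) = 1/(-1/24) = -24)
1/L(-1, -7) = 1/(-24) = -1/24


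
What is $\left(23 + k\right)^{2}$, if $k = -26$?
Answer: $9$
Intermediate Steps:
$\left(23 + k\right)^{2} = \left(23 - 26\right)^{2} = \left(-3\right)^{2} = 9$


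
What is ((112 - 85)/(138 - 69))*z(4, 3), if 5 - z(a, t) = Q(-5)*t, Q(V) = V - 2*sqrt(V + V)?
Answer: 180/23 + 54*I*sqrt(10)/23 ≈ 7.8261 + 7.4245*I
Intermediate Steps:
Q(V) = V - 2*sqrt(2)*sqrt(V)
z(a, t) = 5 - t*(-5 - 2*I*sqrt(10)) (z(a, t) = 5 - (-5 - 2*sqrt(2)*sqrt(-5))*t = 5 - (-5 - 2*sqrt(2)*I*sqrt(5))*t = 5 - (-5 - 2*I*sqrt(10))*t = 5 - t*(-5 - 2*I*sqrt(10)))
((112 - 85)/(138 - 69))*z(4, 3) = ((112 - 85)/(138 - 69))*(5 + 3*(5 + 2*I*sqrt(10))) = (27/69)*(5 + (15 + 6*I*sqrt(10))) = (27*(1/69))*(20 + 6*I*sqrt(10)) = 9*(20 + 6*I*sqrt(10))/23 = 180/23 + 54*I*sqrt(10)/23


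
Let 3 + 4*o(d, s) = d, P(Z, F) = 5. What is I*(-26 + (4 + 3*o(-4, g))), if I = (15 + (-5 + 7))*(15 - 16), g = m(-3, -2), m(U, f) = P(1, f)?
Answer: 1853/4 ≈ 463.25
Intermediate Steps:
m(U, f) = 5
g = 5
o(d, s) = -¾ + d/4
I = -17 (I = (15 + 2)*(-1) = 17*(-1) = -17)
I*(-26 + (4 + 3*o(-4, g))) = -17*(-26 + (4 + 3*(-¾ + (¼)*(-4)))) = -17*(-26 + (4 + 3*(-¾ - 1))) = -17*(-26 + (4 + 3*(-7/4))) = -17*(-26 + (4 - 21/4)) = -17*(-26 - 5/4) = -17*(-109/4) = 1853/4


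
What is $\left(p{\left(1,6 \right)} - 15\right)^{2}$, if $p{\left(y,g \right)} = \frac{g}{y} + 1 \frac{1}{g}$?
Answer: $\frac{2809}{36} \approx 78.028$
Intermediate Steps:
$p{\left(y,g \right)} = \frac{1}{g} + \frac{g}{y}$ ($p{\left(y,g \right)} = \frac{g}{y} + \frac{1}{g} = \frac{1}{g} + \frac{g}{y}$)
$\left(p{\left(1,6 \right)} - 15\right)^{2} = \left(\left(\frac{1}{6} + \frac{6}{1}\right) - 15\right)^{2} = \left(\left(\frac{1}{6} + 6 \cdot 1\right) - 15\right)^{2} = \left(\left(\frac{1}{6} + 6\right) - 15\right)^{2} = \left(\frac{37}{6} - 15\right)^{2} = \left(- \frac{53}{6}\right)^{2} = \frac{2809}{36}$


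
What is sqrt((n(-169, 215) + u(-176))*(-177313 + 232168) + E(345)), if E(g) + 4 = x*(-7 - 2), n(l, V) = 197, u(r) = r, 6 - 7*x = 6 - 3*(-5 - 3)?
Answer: sqrt(56447111)/7 ≈ 1073.3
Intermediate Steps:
x = -24/7 (x = 6/7 - (6 - 3*(-5 - 3))/7 = 6/7 - (6 - 3*(-8))/7 = 6/7 - (6 + 24)/7 = 6/7 - 1/7*30 = 6/7 - 30/7 = -24/7 ≈ -3.4286)
E(g) = 188/7 (E(g) = -4 - 24*(-7 - 2)/7 = -4 - 24/7*(-9) = -4 + 216/7 = 188/7)
sqrt((n(-169, 215) + u(-176))*(-177313 + 232168) + E(345)) = sqrt((197 - 176)*(-177313 + 232168) + 188/7) = sqrt(21*54855 + 188/7) = sqrt(1151955 + 188/7) = sqrt(8063873/7) = sqrt(56447111)/7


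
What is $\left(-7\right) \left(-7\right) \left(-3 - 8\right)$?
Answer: $-539$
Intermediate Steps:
$\left(-7\right) \left(-7\right) \left(-3 - 8\right) = 49 \left(-3 - 8\right) = 49 \left(-11\right) = -539$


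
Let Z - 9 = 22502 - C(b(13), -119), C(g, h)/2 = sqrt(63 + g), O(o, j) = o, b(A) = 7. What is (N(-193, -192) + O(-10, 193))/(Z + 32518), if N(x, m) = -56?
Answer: -330174/275290051 - 12*sqrt(70)/275290051 ≈ -0.0011997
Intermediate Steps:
C(g, h) = 2*sqrt(63 + g)
Z = 22511 - 2*sqrt(70) (Z = 9 + (22502 - 2*sqrt(63 + 7)) = 9 + (22502 - 2*sqrt(70)) = 22511 - 2*sqrt(70) ≈ 22494.)
(N(-193, -192) + O(-10, 193))/(Z + 32518) = (-56 - 10)/((22511 - 2*sqrt(70)) + 32518) = -66/(55029 - 2*sqrt(70))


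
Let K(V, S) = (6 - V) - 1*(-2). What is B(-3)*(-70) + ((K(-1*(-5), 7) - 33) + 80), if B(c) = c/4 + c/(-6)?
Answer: 135/2 ≈ 67.500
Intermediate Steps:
B(c) = c/12 (B(c) = c*(¼) + c*(-⅙) = c/4 - c/6 = c/12)
K(V, S) = 8 - V (K(V, S) = (6 - V) + 2 = 8 - V)
B(-3)*(-70) + ((K(-1*(-5), 7) - 33) + 80) = ((1/12)*(-3))*(-70) + (((8 - (-1)*(-5)) - 33) + 80) = -¼*(-70) + (((8 - 1*5) - 33) + 80) = 35/2 + (((8 - 5) - 33) + 80) = 35/2 + ((3 - 33) + 80) = 35/2 + (-30 + 80) = 35/2 + 50 = 135/2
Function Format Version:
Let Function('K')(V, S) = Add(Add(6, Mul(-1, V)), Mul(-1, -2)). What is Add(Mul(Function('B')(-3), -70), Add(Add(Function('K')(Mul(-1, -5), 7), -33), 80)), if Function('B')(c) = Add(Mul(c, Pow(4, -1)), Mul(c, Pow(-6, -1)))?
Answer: Rational(135, 2) ≈ 67.500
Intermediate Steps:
Function('B')(c) = Mul(Rational(1, 12), c) (Function('B')(c) = Add(Mul(c, Rational(1, 4)), Mul(c, Rational(-1, 6))) = Add(Mul(Rational(1, 4), c), Mul(Rational(-1, 6), c)) = Mul(Rational(1, 12), c))
Function('K')(V, S) = Add(8, Mul(-1, V)) (Function('K')(V, S) = Add(Add(6, Mul(-1, V)), 2) = Add(8, Mul(-1, V)))
Add(Mul(Function('B')(-3), -70), Add(Add(Function('K')(Mul(-1, -5), 7), -33), 80)) = Add(Mul(Mul(Rational(1, 12), -3), -70), Add(Add(Add(8, Mul(-1, Mul(-1, -5))), -33), 80)) = Add(Mul(Rational(-1, 4), -70), Add(Add(Add(8, Mul(-1, 5)), -33), 80)) = Add(Rational(35, 2), Add(Add(Add(8, -5), -33), 80)) = Add(Rational(35, 2), Add(Add(3, -33), 80)) = Add(Rational(35, 2), Add(-30, 80)) = Add(Rational(35, 2), 50) = Rational(135, 2)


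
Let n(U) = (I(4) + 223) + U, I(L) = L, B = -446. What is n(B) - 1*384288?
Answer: -384507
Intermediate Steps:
n(U) = 227 + U (n(U) = (4 + 223) + U = 227 + U)
n(B) - 1*384288 = (227 - 446) - 1*384288 = -219 - 384288 = -384507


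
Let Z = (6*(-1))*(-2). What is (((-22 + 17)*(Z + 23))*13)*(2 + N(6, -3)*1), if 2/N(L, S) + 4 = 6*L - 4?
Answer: -9425/2 ≈ -4712.5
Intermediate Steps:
N(L, S) = 2/(-8 + 6*L) (N(L, S) = 2/(-4 + (6*L - 4)) = 2/(-4 + (-4 + 6*L)) = 2/(-8 + 6*L))
Z = 12 (Z = -6*(-2) = 12)
(((-22 + 17)*(Z + 23))*13)*(2 + N(6, -3)*1) = (((-22 + 17)*(12 + 23))*13)*(2 + 1/(-4 + 3*6)) = (-5*35*13)*(2 + 1/(-4 + 18)) = (-175*13)*(2 + 1/14) = -2275*(2 + (1/14)*1) = -2275*(2 + 1/14) = -2275*29/14 = -9425/2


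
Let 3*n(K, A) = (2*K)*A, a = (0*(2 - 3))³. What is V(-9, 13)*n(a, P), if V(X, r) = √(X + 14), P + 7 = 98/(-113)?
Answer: 0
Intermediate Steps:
P = -889/113 (P = -7 + 98/(-113) = -7 + 98*(-1/113) = -7 - 98/113 = -889/113 ≈ -7.8673)
V(X, r) = √(14 + X)
a = 0 (a = (0*(-1))³ = 0³ = 0)
n(K, A) = 2*A*K/3 (n(K, A) = ((2*K)*A)/3 = (2*A*K)/3 = 2*A*K/3)
V(-9, 13)*n(a, P) = √(14 - 9)*((⅔)*(-889/113)*0) = √5*0 = 0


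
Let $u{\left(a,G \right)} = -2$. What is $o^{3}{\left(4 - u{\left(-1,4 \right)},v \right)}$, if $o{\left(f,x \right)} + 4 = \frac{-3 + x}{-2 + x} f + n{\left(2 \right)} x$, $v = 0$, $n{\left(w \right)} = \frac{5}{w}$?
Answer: $125$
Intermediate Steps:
$o{\left(f,x \right)} = -4 + \frac{5 x}{2} + \frac{f \left(-3 + x\right)}{-2 + x}$ ($o{\left(f,x \right)} = -4 + \left(\frac{-3 + x}{-2 + x} f + \frac{5}{2} x\right) = -4 + \left(\frac{-3 + x}{-2 + x} f + 5 \cdot \frac{1}{2} x\right) = -4 + \left(\frac{f \left(-3 + x\right)}{-2 + x} + \frac{5 x}{2}\right) = -4 + \left(\frac{5 x}{2} + \frac{f \left(-3 + x\right)}{-2 + x}\right) = -4 + \frac{5 x}{2} + \frac{f \left(-3 + x\right)}{-2 + x}$)
$o^{3}{\left(4 - u{\left(-1,4 \right)},v \right)} = \left(\frac{8 - 0 - 3 \left(4 - -2\right) + \frac{5 \cdot 0^{2}}{2} + \left(4 - -2\right) 0}{-2 + 0}\right)^{3} = \left(\frac{8 + 0 - 3 \left(4 + 2\right) + \frac{5}{2} \cdot 0 + \left(4 + 2\right) 0}{-2}\right)^{3} = \left(- \frac{8 + 0 - 18 + 0 + 6 \cdot 0}{2}\right)^{3} = \left(- \frac{8 + 0 - 18 + 0 + 0}{2}\right)^{3} = \left(\left(- \frac{1}{2}\right) \left(-10\right)\right)^{3} = 5^{3} = 125$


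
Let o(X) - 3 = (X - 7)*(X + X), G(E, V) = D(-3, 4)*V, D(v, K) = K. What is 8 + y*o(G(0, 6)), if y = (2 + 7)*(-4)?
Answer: -29476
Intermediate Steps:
y = -36 (y = 9*(-4) = -36)
G(E, V) = 4*V
o(X) = 3 + 2*X*(-7 + X) (o(X) = 3 + (X - 7)*(X + X) = 3 + (-7 + X)*(2*X) = 3 + 2*X*(-7 + X))
8 + y*o(G(0, 6)) = 8 - 36*(3 - 56*6 + 2*(4*6)²) = 8 - 36*(3 - 14*24 + 2*24²) = 8 - 36*(3 - 336 + 2*576) = 8 - 36*(3 - 336 + 1152) = 8 - 36*819 = 8 - 29484 = -29476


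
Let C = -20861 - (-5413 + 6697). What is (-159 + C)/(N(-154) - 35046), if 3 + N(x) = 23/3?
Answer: 408/641 ≈ 0.63651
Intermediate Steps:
C = -22145 (C = -20861 - 1*1284 = -20861 - 1284 = -22145)
N(x) = 14/3 (N(x) = -3 + 23/3 = 14/3)
(-159 + C)/(N(-154) - 35046) = (-159 - 22145)/(14/3 - 35046) = -22304/(-105124/3) = -22304*(-3/105124) = 408/641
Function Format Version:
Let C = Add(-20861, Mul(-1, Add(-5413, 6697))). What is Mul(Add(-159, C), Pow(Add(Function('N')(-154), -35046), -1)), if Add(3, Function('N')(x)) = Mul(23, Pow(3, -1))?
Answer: Rational(408, 641) ≈ 0.63651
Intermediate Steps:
C = -22145 (C = Add(-20861, Mul(-1, 1284)) = Add(-20861, -1284) = -22145)
Function('N')(x) = Rational(14, 3) (Function('N')(x) = Add(-3, Mul(23, Pow(3, -1))) = Add(-3, Mul(23, Rational(1, 3))) = Add(-3, Rational(23, 3)) = Rational(14, 3))
Mul(Add(-159, C), Pow(Add(Function('N')(-154), -35046), -1)) = Mul(Add(-159, -22145), Pow(Add(Rational(14, 3), -35046), -1)) = Mul(-22304, Pow(Rational(-105124, 3), -1)) = Mul(-22304, Rational(-3, 105124)) = Rational(408, 641)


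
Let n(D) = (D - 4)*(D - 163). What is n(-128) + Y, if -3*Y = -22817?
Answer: 138053/3 ≈ 46018.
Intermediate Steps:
Y = 22817/3 (Y = -1/3*(-22817) = 22817/3 ≈ 7605.7)
n(D) = (-163 + D)*(-4 + D) (n(D) = (-4 + D)*(-163 + D) = (-163 + D)*(-4 + D))
n(-128) + Y = (652 + (-128)**2 - 167*(-128)) + 22817/3 = (652 + 16384 + 21376) + 22817/3 = 38412 + 22817/3 = 138053/3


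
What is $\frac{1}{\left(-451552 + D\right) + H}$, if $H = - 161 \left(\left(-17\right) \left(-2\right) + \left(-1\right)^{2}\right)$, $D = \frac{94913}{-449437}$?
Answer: $- \frac{449437}{205476848632} \approx -2.1873 \cdot 10^{-6}$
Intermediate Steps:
$D = - \frac{94913}{449437}$ ($D = 94913 \left(- \frac{1}{449437}\right) = - \frac{94913}{449437} \approx -0.21118$)
$H = -5635$ ($H = - 161 \left(34 + 1\right) = \left(-161\right) 35 = -5635$)
$\frac{1}{\left(-451552 + D\right) + H} = \frac{1}{\left(-451552 - \frac{94913}{449437}\right) - 5635} = \frac{1}{- \frac{202944271137}{449437} - 5635} = \frac{1}{- \frac{205476848632}{449437}} = - \frac{449437}{205476848632}$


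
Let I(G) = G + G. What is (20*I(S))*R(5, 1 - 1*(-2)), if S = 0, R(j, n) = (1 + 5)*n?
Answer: 0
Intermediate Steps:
R(j, n) = 6*n
I(G) = 2*G
(20*I(S))*R(5, 1 - 1*(-2)) = (20*(2*0))*(6*(1 - 1*(-2))) = (20*0)*(6*(1 + 2)) = 0*(6*3) = 0*18 = 0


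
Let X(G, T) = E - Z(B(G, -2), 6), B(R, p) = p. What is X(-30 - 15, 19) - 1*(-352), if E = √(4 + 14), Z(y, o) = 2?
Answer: 350 + 3*√2 ≈ 354.24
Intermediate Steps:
E = 3*√2 (E = √18 = 3*√2 ≈ 4.2426)
X(G, T) = -2 + 3*√2 (X(G, T) = 3*√2 - 1*2 = 3*√2 - 2 = -2 + 3*√2)
X(-30 - 15, 19) - 1*(-352) = (-2 + 3*√2) - 1*(-352) = (-2 + 3*√2) + 352 = 350 + 3*√2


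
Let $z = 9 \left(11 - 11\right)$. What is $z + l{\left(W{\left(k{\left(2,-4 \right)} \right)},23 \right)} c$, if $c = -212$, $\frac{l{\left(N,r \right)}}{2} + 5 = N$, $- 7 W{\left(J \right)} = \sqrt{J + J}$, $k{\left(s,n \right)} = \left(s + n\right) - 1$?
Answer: $2120 + \frac{424 i \sqrt{6}}{7} \approx 2120.0 + 148.37 i$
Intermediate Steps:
$k{\left(s,n \right)} = -1 + n + s$ ($k{\left(s,n \right)} = \left(n + s\right) - 1 = -1 + n + s$)
$W{\left(J \right)} = - \frac{\sqrt{2} \sqrt{J}}{7}$ ($W{\left(J \right)} = - \frac{\sqrt{J + J}}{7} = - \frac{\sqrt{2 J}}{7} = - \frac{\sqrt{2} \sqrt{J}}{7}$)
$l{\left(N,r \right)} = -10 + 2 N$
$z = 0$ ($z = 9 \cdot 0 = 0$)
$z + l{\left(W{\left(k{\left(2,-4 \right)} \right)},23 \right)} c = 0 + \left(-10 + 2 \left(- \frac{\sqrt{2} \sqrt{-1 - 4 + 2}}{7}\right)\right) \left(-212\right) = 0 + \left(-10 + 2 \left(- \frac{\sqrt{2} \sqrt{-3}}{7}\right)\right) \left(-212\right) = 0 + \left(-10 + 2 \left(- \frac{\sqrt{2} i \sqrt{3}}{7}\right)\right) \left(-212\right) = 0 + \left(-10 + 2 \left(- \frac{i \sqrt{6}}{7}\right)\right) \left(-212\right) = 0 + \left(-10 - \frac{2 i \sqrt{6}}{7}\right) \left(-212\right) = 0 + \left(2120 + \frac{424 i \sqrt{6}}{7}\right) = 2120 + \frac{424 i \sqrt{6}}{7}$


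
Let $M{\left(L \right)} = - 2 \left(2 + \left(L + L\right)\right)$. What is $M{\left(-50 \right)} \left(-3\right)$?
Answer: $-588$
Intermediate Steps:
$M{\left(L \right)} = -4 - 4 L$ ($M{\left(L \right)} = - 2 \left(2 + 2 L\right) = -4 - 4 L$)
$M{\left(-50 \right)} \left(-3\right) = \left(-4 - -200\right) \left(-3\right) = \left(-4 + 200\right) \left(-3\right) = 196 \left(-3\right) = -588$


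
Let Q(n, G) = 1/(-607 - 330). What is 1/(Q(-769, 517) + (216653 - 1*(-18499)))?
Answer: 937/220337423 ≈ 4.2526e-6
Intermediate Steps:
Q(n, G) = -1/937 (Q(n, G) = 1/(-937) = -1/937)
1/(Q(-769, 517) + (216653 - 1*(-18499))) = 1/(-1/937 + (216653 - 1*(-18499))) = 1/(-1/937 + (216653 + 18499)) = 1/(-1/937 + 235152) = 1/(220337423/937) = 937/220337423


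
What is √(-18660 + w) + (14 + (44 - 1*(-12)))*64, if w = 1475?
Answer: 4480 + I*√17185 ≈ 4480.0 + 131.09*I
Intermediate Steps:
√(-18660 + w) + (14 + (44 - 1*(-12)))*64 = √(-18660 + 1475) + (14 + (44 - 1*(-12)))*64 = √(-17185) + (14 + (44 + 12))*64 = I*√17185 + (14 + 56)*64 = I*√17185 + 70*64 = I*√17185 + 4480 = 4480 + I*√17185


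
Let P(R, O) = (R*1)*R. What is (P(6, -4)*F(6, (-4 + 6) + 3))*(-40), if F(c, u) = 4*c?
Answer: -34560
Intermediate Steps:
P(R, O) = R² (P(R, O) = R*R = R²)
(P(6, -4)*F(6, (-4 + 6) + 3))*(-40) = (6²*(4*6))*(-40) = (36*24)*(-40) = 864*(-40) = -34560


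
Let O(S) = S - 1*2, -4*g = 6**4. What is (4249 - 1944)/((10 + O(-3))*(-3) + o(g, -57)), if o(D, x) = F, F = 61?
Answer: 2305/46 ≈ 50.109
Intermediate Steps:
g = -324 (g = -1/4*6**4 = -1/4*1296 = -324)
o(D, x) = 61
O(S) = -2 + S (O(S) = S - 2 = -2 + S)
(4249 - 1944)/((10 + O(-3))*(-3) + o(g, -57)) = (4249 - 1944)/((10 + (-2 - 3))*(-3) + 61) = 2305/((10 - 5)*(-3) + 61) = 2305/(5*(-3) + 61) = 2305/(-15 + 61) = 2305/46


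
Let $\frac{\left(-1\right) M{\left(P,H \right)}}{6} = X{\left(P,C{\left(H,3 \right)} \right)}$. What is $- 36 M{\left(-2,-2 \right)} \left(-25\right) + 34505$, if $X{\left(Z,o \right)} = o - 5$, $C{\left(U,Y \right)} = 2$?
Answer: $50705$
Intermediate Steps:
$X{\left(Z,o \right)} = -5 + o$
$M{\left(P,H \right)} = 18$ ($M{\left(P,H \right)} = - 6 \left(-5 + 2\right) = \left(-6\right) \left(-3\right) = 18$)
$- 36 M{\left(-2,-2 \right)} \left(-25\right) + 34505 = \left(-36\right) 18 \left(-25\right) + 34505 = \left(-648\right) \left(-25\right) + 34505 = 16200 + 34505 = 50705$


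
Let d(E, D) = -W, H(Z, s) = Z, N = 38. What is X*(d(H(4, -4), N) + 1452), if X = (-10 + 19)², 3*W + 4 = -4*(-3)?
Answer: 117396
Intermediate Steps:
W = 8/3 (W = -4/3 + (-4*(-3))/3 = -4/3 + (⅓)*12 = -4/3 + 4 = 8/3 ≈ 2.6667)
d(E, D) = -8/3 (d(E, D) = -1*8/3 = -8/3)
X = 81 (X = 9² = 81)
X*(d(H(4, -4), N) + 1452) = 81*(-8/3 + 1452) = 81*(4348/3) = 117396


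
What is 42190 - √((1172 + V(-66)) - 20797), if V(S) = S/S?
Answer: 42190 - 2*I*√4906 ≈ 42190.0 - 140.09*I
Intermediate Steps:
V(S) = 1
42190 - √((1172 + V(-66)) - 20797) = 42190 - √((1172 + 1) - 20797) = 42190 - √(1173 - 20797) = 42190 - √(-19624) = 42190 - 2*I*√4906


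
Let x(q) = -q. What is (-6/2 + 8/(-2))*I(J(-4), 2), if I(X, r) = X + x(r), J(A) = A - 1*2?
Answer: 56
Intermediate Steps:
J(A) = -2 + A (J(A) = A - 2 = -2 + A)
I(X, r) = X - r
(-6/2 + 8/(-2))*I(J(-4), 2) = (-6/2 + 8/(-2))*((-2 - 4) - 1*2) = (-6*1/2 + 8*(-1/2))*(-6 - 2) = (-3 - 4)*(-8) = -7*(-8) = 56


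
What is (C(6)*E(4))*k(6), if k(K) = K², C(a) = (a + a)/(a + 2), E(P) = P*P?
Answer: 864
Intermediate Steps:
E(P) = P²
C(a) = 2*a/(2 + a) (C(a) = (2*a)/(2 + a) = 2*a/(2 + a))
(C(6)*E(4))*k(6) = ((2*6/(2 + 6))*4²)*6² = ((2*6/8)*16)*36 = ((2*6*(⅛))*16)*36 = ((3/2)*16)*36 = 24*36 = 864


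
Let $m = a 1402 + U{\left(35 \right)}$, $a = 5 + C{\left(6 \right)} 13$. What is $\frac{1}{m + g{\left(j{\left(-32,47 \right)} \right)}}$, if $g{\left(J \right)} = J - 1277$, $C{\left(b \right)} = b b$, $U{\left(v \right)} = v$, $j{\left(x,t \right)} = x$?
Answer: $\frac{1}{661872} \approx 1.5109 \cdot 10^{-6}$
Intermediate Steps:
$C{\left(b \right)} = b^{2}$
$a = 473$ ($a = 5 + 6^{2} \cdot 13 = 5 + 36 \cdot 13 = 5 + 468 = 473$)
$g{\left(J \right)} = -1277 + J$
$m = 663181$ ($m = 473 \cdot 1402 + 35 = 663146 + 35 = 663181$)
$\frac{1}{m + g{\left(j{\left(-32,47 \right)} \right)}} = \frac{1}{663181 - 1309} = \frac{1}{661872}$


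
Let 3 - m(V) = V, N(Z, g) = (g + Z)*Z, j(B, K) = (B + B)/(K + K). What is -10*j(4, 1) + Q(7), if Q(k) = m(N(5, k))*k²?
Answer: -2833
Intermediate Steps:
j(B, K) = B/K (j(B, K) = (2*B)/((2*K)) = (2*B)*(1/(2*K)) = B/K)
N(Z, g) = Z*(Z + g) (N(Z, g) = (Z + g)*Z = Z*(Z + g))
m(V) = 3 - V
Q(k) = k²*(-22 - 5*k) (Q(k) = (3 - 5*(5 + k))*k² = (3 - (25 + 5*k))*k² = (3 + (-25 - 5*k))*k² = (-22 - 5*k)*k² = k²*(-22 - 5*k))
-10*j(4, 1) + Q(7) = -40/1 + 7²*(-22 - 5*7) = -40 + 49*(-22 - 35) = -10*4 + 49*(-57) = -40 - 2793 = -2833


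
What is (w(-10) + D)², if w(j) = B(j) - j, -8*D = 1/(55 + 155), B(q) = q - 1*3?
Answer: 25411681/2822400 ≈ 9.0036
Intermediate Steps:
B(q) = -3 + q (B(q) = q - 3 = -3 + q)
D = -1/1680 (D = -1/(8*(55 + 155)) = -⅛/210 = -⅛*1/210 = -1/1680 ≈ -0.00059524)
w(j) = -3 (w(j) = (-3 + j) - j = -3)
(w(-10) + D)² = (-3 - 1/1680)² = (-5041/1680)² = 25411681/2822400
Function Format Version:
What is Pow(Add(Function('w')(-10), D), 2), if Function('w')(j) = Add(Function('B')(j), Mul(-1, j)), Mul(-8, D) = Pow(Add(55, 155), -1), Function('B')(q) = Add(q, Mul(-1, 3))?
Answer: Rational(25411681, 2822400) ≈ 9.0036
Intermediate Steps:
Function('B')(q) = Add(-3, q) (Function('B')(q) = Add(q, -3) = Add(-3, q))
D = Rational(-1, 1680) (D = Mul(Rational(-1, 8), Pow(Add(55, 155), -1)) = Mul(Rational(-1, 8), Pow(210, -1)) = Mul(Rational(-1, 8), Rational(1, 210)) = Rational(-1, 1680) ≈ -0.00059524)
Function('w')(j) = -3 (Function('w')(j) = Add(Add(-3, j), Mul(-1, j)) = -3)
Pow(Add(Function('w')(-10), D), 2) = Pow(Add(-3, Rational(-1, 1680)), 2) = Pow(Rational(-5041, 1680), 2) = Rational(25411681, 2822400)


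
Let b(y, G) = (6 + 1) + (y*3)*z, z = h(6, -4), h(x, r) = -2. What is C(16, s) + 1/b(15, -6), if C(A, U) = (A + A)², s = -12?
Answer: 84991/83 ≈ 1024.0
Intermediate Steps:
C(A, U) = 4*A² (C(A, U) = (2*A)² = 4*A²)
z = -2
b(y, G) = 7 - 6*y (b(y, G) = (6 + 1) + (y*3)*(-2) = 7 + (3*y)*(-2) = 7 - 6*y)
C(16, s) + 1/b(15, -6) = 4*16² + 1/(7 - 6*15) = 4*256 + 1/(7 - 90) = 1024 + 1/(-83) = 1024 - 1/83 = 84991/83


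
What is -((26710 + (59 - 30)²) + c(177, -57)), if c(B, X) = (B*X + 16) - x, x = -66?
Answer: -17544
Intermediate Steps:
c(B, X) = 82 + B*X (c(B, X) = (B*X + 16) - 1*(-66) = (16 + B*X) + 66 = 82 + B*X)
-((26710 + (59 - 30)²) + c(177, -57)) = -((26710 + (59 - 30)²) + (82 + 177*(-57))) = -((26710 + 29²) + (82 - 10089)) = -((26710 + 841) - 10007) = -(27551 - 10007) = -1*17544 = -17544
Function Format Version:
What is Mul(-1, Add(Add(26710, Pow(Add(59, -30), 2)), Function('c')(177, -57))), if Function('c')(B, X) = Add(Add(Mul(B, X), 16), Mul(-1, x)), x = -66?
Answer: -17544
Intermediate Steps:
Function('c')(B, X) = Add(82, Mul(B, X)) (Function('c')(B, X) = Add(Add(Mul(B, X), 16), Mul(-1, -66)) = Add(Add(16, Mul(B, X)), 66) = Add(82, Mul(B, X)))
Mul(-1, Add(Add(26710, Pow(Add(59, -30), 2)), Function('c')(177, -57))) = Mul(-1, Add(Add(26710, Pow(Add(59, -30), 2)), Add(82, Mul(177, -57)))) = Mul(-1, Add(Add(26710, Pow(29, 2)), Add(82, -10089))) = Mul(-1, Add(Add(26710, 841), -10007)) = Mul(-1, Add(27551, -10007)) = Mul(-1, 17544) = -17544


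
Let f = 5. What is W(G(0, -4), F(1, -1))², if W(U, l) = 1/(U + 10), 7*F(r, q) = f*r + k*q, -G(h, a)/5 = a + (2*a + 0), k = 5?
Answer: 1/4900 ≈ 0.00020408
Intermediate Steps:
G(h, a) = -15*a (G(h, a) = -5*(a + (2*a + 0)) = -5*(a + 2*a) = -15*a)
F(r, q) = 5*q/7 + 5*r/7 (F(r, q) = (5*r + 5*q)/7 = (5*q + 5*r)/7 = 5*q/7 + 5*r/7)
W(U, l) = 1/(10 + U)
W(G(0, -4), F(1, -1))² = (1/(10 - 15*(-4)))² = (1/(10 + 60))² = (1/70)² = 1/4900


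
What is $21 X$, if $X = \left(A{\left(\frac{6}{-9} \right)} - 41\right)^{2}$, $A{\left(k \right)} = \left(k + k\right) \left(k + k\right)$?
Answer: $\frac{872263}{27} \approx 32306.0$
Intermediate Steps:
$A{\left(k \right)} = 4 k^{2}$ ($A{\left(k \right)} = 2 k 2 k = 4 k^{2}$)
$X = \frac{124609}{81}$ ($X = \left(4 \left(\frac{6}{-9}\right)^{2} - 41\right)^{2} = \left(4 \left(6 \left(- \frac{1}{9}\right)\right)^{2} - 41\right)^{2} = \left(4 \left(- \frac{2}{3}\right)^{2} - 41\right)^{2} = \left(4 \cdot \frac{4}{9} - 41\right)^{2} = \left(\frac{16}{9} - 41\right)^{2} = \left(- \frac{353}{9}\right)^{2} = \frac{124609}{81} \approx 1538.4$)
$21 X = 21 \cdot \frac{124609}{81} = \frac{872263}{27}$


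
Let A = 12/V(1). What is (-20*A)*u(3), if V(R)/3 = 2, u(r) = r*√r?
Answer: -120*√3 ≈ -207.85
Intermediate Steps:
u(r) = r^(3/2)
V(R) = 6 (V(R) = 3*2 = 6)
A = 2 (A = 12/6 = 12*(⅙) = 2)
(-20*A)*u(3) = (-20*2)*3^(3/2) = -120*√3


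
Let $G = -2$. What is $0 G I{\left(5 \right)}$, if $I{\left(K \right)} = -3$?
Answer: $0$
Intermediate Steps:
$0 G I{\left(5 \right)} = 0 \left(-2\right) \left(-3\right) = 0 \left(-3\right) = 0$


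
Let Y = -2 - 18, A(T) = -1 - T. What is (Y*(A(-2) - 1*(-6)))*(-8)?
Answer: 1120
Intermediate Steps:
Y = -20
(Y*(A(-2) - 1*(-6)))*(-8) = -20*((-1 - 1*(-2)) - 1*(-6))*(-8) = -20*((-1 + 2) + 6)*(-8) = -20*(1 + 6)*(-8) = -20*7*(-8) = -140*(-8) = 1120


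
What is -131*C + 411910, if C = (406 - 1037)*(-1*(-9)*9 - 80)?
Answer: 494571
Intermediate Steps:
C = -631 (C = -631*(9*9 - 80) = -631*(81 - 80) = -631*1 = -631)
-131*C + 411910 = -131*(-631) + 411910 = 82661 + 411910 = 494571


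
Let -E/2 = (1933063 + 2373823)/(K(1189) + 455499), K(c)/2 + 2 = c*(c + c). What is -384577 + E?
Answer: -2349919838455/6110379 ≈ -3.8458e+5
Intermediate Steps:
K(c) = -4 + 4*c² (K(c) = -4 + 2*(c*(c + c)) = -4 + 2*(c*(2*c)) = -4 + 2*(2*c²) = -4 + 4*c²)
E = -8613772/6110379 (E = -2*(1933063 + 2373823)/((-4 + 4*1189²) + 455499) = -8613772/((-4 + 4*1413721) + 455499) = -8613772/((-4 + 5654884) + 455499) = -8613772/(5654880 + 455499) = -8613772/6110379 ≈ -1.4097)
-384577 + E = -384577 - 8613772/6110379 = -2349919838455/6110379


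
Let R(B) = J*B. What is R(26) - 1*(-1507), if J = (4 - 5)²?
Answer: 1533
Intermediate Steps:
J = 1 (J = (-1)² = 1)
R(B) = B (R(B) = 1*B = B)
R(26) - 1*(-1507) = 26 - 1*(-1507) = 26 + 1507 = 1533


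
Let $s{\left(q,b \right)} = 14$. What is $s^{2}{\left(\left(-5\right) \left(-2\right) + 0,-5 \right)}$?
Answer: $196$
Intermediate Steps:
$s^{2}{\left(\left(-5\right) \left(-2\right) + 0,-5 \right)} = 14^{2} = 196$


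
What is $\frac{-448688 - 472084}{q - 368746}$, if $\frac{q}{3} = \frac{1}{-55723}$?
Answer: $\frac{51308178156}{20547633361} \approx 2.497$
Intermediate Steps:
$q = - \frac{3}{55723}$ ($q = \frac{3}{-55723} = 3 \left(- \frac{1}{55723}\right) = - \frac{3}{55723} \approx -5.3838 \cdot 10^{-5}$)
$\frac{-448688 - 472084}{q - 368746} = \frac{-448688 - 472084}{- \frac{3}{55723} - 368746} = - \frac{920772}{- \frac{20547633361}{55723}} = \left(-920772\right) \left(- \frac{55723}{20547633361}\right) = \frac{51308178156}{20547633361}$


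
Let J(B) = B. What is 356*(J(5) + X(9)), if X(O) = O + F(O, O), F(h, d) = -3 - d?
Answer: 712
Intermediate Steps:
X(O) = -3 (X(O) = O + (-3 - O) = -3)
356*(J(5) + X(9)) = 356*(5 - 3) = 356*2 = 712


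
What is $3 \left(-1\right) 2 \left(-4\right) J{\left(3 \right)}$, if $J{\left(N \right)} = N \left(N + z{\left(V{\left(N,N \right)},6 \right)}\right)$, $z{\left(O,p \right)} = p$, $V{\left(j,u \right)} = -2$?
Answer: $648$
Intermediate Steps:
$J{\left(N \right)} = N \left(6 + N\right)$ ($J{\left(N \right)} = N \left(N + 6\right) = N \left(6 + N\right)$)
$3 \left(-1\right) 2 \left(-4\right) J{\left(3 \right)} = 3 \left(-1\right) 2 \left(-4\right) 3 \left(6 + 3\right) = \left(-3\right) 2 \left(-4\right) 3 \cdot 9 = \left(-6\right) \left(-4\right) 27 = 24 \cdot 27 = 648$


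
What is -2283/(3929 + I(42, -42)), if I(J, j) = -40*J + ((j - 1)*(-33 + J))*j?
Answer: -2283/18503 ≈ -0.12339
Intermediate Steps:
I(J, j) = -40*J + j*(-1 + j)*(-33 + J) (I(J, j) = -40*J + ((-1 + j)*(-33 + J))*j = -40*J + j*(-1 + j)*(-33 + J))
-2283/(3929 + I(42, -42)) = -2283/(3929 + (-40*42 - 33*(-42)² + 33*(-42) + 42*(-42)² - 1*42*(-42))) = -2283/(3929 + (-1680 - 33*1764 - 1386 + 42*1764 + 1764)) = -2283/(3929 + (-1680 - 58212 - 1386 + 74088 + 1764)) = -2283/(3929 + 14574) = -2283/18503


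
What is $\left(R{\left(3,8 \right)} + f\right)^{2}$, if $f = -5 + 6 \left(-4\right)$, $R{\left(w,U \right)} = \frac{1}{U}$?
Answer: $\frac{53361}{64} \approx 833.77$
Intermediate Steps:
$f = -29$ ($f = -5 - 24 = -29$)
$\left(R{\left(3,8 \right)} + f\right)^{2} = \left(\frac{1}{8} - 29\right)^{2} = \left(- \frac{231}{8}\right)^{2} = \frac{53361}{64}$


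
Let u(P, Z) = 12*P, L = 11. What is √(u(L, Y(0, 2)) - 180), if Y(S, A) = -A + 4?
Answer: 4*I*√3 ≈ 6.9282*I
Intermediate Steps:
Y(S, A) = 4 - A
√(u(L, Y(0, 2)) - 180) = √(12*11 - 180) = √(132 - 180) = √(-48) = 4*I*√3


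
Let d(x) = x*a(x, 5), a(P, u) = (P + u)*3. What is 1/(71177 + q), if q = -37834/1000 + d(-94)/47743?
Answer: 23871500/1698211150169 ≈ 1.4057e-5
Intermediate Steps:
a(P, u) = 3*P + 3*u
d(x) = x*(15 + 3*x) (d(x) = x*(3*x + 3*5) = x*(3*x + 15) = x*(15 + 3*x))
q = -890605331/23871500 (q = -37834/1000 + (3*(-94)*(5 - 94))/47743 = -37834*1/1000 + (3*(-94)*(-89))*(1/47743) = -18917/500 + 25098*(1/47743) = -18917/500 + 25098/47743 = -890605331/23871500 ≈ -37.308)
1/(71177 + q) = 1/(71177 - 890605331/23871500) = 1/(1698211150169/23871500) = 23871500/1698211150169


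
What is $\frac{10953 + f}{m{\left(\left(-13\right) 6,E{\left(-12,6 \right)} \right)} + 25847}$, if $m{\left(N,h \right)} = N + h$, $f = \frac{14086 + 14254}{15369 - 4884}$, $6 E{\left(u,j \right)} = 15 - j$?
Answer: $\frac{45948218}{108081477} \approx 0.42513$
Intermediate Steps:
$E{\left(u,j \right)} = \frac{5}{2} - \frac{j}{6}$ ($E{\left(u,j \right)} = \frac{15 - j}{6} = \frac{5}{2} - \frac{j}{6}$)
$f = \frac{5668}{2097}$ ($f = \frac{28340}{10485} = 28340 \cdot \frac{1}{10485} = \frac{5668}{2097} \approx 2.7029$)
$\frac{10953 + f}{m{\left(\left(-13\right) 6,E{\left(-12,6 \right)} \right)} + 25847} = \frac{10953 + \frac{5668}{2097}}{\left(\left(-13\right) 6 + \left(\frac{5}{2} - 1\right)\right) + 25847} = \frac{22974109}{2097 \left(\left(-78 + \left(\frac{5}{2} - 1\right)\right) + 25847\right)} = \frac{22974109}{2097 \left(\left(-78 + \frac{3}{2}\right) + 25847\right)} = \frac{22974109}{2097 \left(- \frac{153}{2} + 25847\right)} = \frac{22974109}{2097 \cdot \frac{51541}{2}} = \frac{22974109}{2097} \cdot \frac{2}{51541} = \frac{45948218}{108081477}$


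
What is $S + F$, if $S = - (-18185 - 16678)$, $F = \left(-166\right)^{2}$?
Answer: $62419$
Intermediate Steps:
$F = 27556$
$S = 34863$ ($S = - (-18185 - 16678) = \left(-1\right) \left(-34863\right) = 34863$)
$S + F = 34863 + 27556 = 62419$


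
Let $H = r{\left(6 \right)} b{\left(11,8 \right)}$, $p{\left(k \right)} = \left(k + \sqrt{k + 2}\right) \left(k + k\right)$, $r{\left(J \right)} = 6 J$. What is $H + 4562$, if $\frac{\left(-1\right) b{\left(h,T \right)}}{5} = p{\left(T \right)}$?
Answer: $-18478 - 2880 \sqrt{10} \approx -27585.0$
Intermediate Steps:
$p{\left(k \right)} = 2 k \left(k + \sqrt{2 + k}\right)$ ($p{\left(k \right)} = \left(k + \sqrt{2 + k}\right) 2 k = 2 k \left(k + \sqrt{2 + k}\right)$)
$b{\left(h,T \right)} = - 10 T \left(T + \sqrt{2 + T}\right)$ ($b{\left(h,T \right)} = - 5 \cdot 2 T \left(T + \sqrt{2 + T}\right) = - 10 T \left(T + \sqrt{2 + T}\right)$)
$H = -23040 - 2880 \sqrt{10}$ ($H = 6 \cdot 6 \left(\left(-10\right) 8 \left(8 + \sqrt{2 + 8}\right)\right) = 36 \left(\left(-10\right) 8 \left(8 + \sqrt{10}\right)\right) = 36 \left(-640 - 80 \sqrt{10}\right) = -23040 - 2880 \sqrt{10} \approx -32147.0$)
$H + 4562 = \left(-23040 - 2880 \sqrt{10}\right) + 4562 = -18478 - 2880 \sqrt{10}$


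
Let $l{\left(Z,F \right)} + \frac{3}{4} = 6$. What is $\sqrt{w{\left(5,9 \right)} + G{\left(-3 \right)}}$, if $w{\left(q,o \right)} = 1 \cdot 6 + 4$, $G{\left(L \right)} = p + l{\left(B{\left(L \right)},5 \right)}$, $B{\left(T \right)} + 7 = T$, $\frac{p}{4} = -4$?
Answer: $\frac{i \sqrt{3}}{2} \approx 0.86602 i$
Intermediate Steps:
$p = -16$ ($p = 4 \left(-4\right) = -16$)
$B{\left(T \right)} = -7 + T$
$l{\left(Z,F \right)} = \frac{21}{4}$ ($l{\left(Z,F \right)} = - \frac{3}{4} + 6 = \frac{21}{4}$)
$G{\left(L \right)} = - \frac{43}{4}$ ($G{\left(L \right)} = -16 + \frac{21}{4} = - \frac{43}{4}$)
$w{\left(q,o \right)} = 10$ ($w{\left(q,o \right)} = 6 + 4 = 10$)
$\sqrt{w{\left(5,9 \right)} + G{\left(-3 \right)}} = \sqrt{10 - \frac{43}{4}} = \sqrt{- \frac{3}{4}} = \frac{i \sqrt{3}}{2}$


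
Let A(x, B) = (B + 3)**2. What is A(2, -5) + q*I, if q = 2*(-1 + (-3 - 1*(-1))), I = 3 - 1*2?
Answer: -2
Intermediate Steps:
A(x, B) = (3 + B)**2
I = 1 (I = 3 - 2 = 1)
q = -6 (q = 2*(-1 + (-3 + 1)) = 2*(-1 - 2) = 2*(-3) = -6)
A(2, -5) + q*I = (3 - 5)**2 - 6*1 = (-2)**2 - 6 = 4 - 6 = -2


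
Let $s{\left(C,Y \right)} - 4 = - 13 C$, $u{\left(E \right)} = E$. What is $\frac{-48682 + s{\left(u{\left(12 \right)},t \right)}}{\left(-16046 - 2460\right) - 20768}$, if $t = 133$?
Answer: $\frac{24417}{19637} \approx 1.2434$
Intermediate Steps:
$s{\left(C,Y \right)} = 4 - 13 C$
$\frac{-48682 + s{\left(u{\left(12 \right)},t \right)}}{\left(-16046 - 2460\right) - 20768} = \frac{-48682 + \left(4 - 156\right)}{\left(-16046 - 2460\right) - 20768} = \frac{-48682 - 152}{-18506 - 20768} = - \frac{48834}{-39274} = \left(-48834\right) \left(- \frac{1}{39274}\right) = \frac{24417}{19637}$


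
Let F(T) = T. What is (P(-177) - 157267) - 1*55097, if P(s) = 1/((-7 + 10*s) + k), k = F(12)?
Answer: -374822461/1765 ≈ -2.1236e+5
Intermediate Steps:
k = 12
P(s) = 1/(5 + 10*s) (P(s) = 1/((-7 + 10*s) + 12) = 1/(5 + 10*s))
(P(-177) - 157267) - 1*55097 = (1/(5*(1 + 2*(-177))) - 157267) - 1*55097 = (1/(5*(1 - 354)) - 157267) - 55097 = ((⅕)/(-353) - 157267) - 55097 = ((⅕)*(-1/353) - 157267) - 55097 = (-1/1765 - 157267) - 55097 = -277576256/1765 - 55097 = -374822461/1765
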